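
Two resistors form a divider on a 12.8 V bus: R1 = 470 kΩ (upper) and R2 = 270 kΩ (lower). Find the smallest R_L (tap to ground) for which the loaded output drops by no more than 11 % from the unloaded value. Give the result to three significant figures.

Output resistance R_th = R1‖R2 = (470 × 270)/740.0 = 171.5 kΩ.
The fractional drop is R_th/(R_th + R_L); requiring this ≤ 0.110 gives R_L ≥ R_th(1/0.110 − 1) = 171.5 × 8.091 = 1.39 MΩ.

R_L(min) ≈ 1.39 MΩ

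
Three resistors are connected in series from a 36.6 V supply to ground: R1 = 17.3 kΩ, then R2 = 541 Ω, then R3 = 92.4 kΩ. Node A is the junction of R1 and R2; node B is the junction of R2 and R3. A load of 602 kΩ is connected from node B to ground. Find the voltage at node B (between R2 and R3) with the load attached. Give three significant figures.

At node B, R3 is in parallel with the load: R3‖R_L = 80100 Ω.
Below node A the resistance is R2 + (R3‖R_L) = 80650 Ω, so V_A = 36.6 × 80650/97950 = 30.14 V.
Then V_B = V_A × (R3‖R_L)/(R2 + R3‖R_L) = 30.14 × 80100/80650 = 29.9 V.

V ≈ 29.9 V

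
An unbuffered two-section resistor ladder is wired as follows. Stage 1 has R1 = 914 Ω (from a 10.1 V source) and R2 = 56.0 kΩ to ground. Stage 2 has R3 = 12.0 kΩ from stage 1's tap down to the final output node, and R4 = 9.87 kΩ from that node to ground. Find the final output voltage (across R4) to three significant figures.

Stage 2 presents R3+R4 = 21870 Ω as a load on stage 1's tap.
Stage 1's lower leg becomes R2‖(R3+R4) = 15730 Ω, so V_mid = 10.1 × 15730/16640 = 9.545 V.
Stage 2 is itself unloaded: V_out = V_mid × R4/(R3+R4) = 9.545 × 9870/21870 = 4.31 V.

V_out ≈ 4.31 V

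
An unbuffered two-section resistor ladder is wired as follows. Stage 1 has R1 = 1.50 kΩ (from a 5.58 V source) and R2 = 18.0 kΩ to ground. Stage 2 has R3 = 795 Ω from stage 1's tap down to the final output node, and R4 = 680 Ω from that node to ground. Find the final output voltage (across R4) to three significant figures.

V_out ≈ 1.22 V

Stage 2 presents R3+R4 = 1475 Ω as a load on stage 1's tap.
Stage 1's lower leg becomes R2‖(R3+R4) = 1363 Ω, so V_mid = 5.58 × 1363/2863 = 2.657 V.
Stage 2 is itself unloaded: V_out = V_mid × R4/(R3+R4) = 2.657 × 680/1475 = 1.22 V.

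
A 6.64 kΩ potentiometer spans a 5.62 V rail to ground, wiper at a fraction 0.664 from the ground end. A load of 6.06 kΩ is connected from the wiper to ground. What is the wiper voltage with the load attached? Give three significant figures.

V ≈ 3.00 V

The wiper splits the pot into (1−α)R = 2.231 kΩ above and αR = 4.409 kΩ below.
Lower section ‖ load = 2.552 kΩ.
V_wiper = 5.62 × 2.552/(2.231 + 2.552) = 3.00 V.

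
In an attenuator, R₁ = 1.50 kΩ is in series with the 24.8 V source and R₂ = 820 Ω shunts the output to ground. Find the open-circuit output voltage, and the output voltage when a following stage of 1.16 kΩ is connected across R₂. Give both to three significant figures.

Open-circuit: V = 24.8 × 820/(1500 + 820) = 8.77 V.
With the load, R₂ becomes R₂‖R_L = 480.4 Ω, so V = 24.8 × 480.4/1980 = 6.02 V.

Unloaded: 8.77 V; loaded: 6.02 V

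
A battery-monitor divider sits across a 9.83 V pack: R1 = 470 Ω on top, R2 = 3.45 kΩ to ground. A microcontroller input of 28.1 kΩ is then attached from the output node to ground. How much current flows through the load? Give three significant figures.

R2‖R_L = 3073 Ω; V_out = 9.83 × 3073/3543 = 8.526 V.
I_L = V_out / R_L = 8.526 / 28.1 kΩ = 0.303 mA.

I_L ≈ 0.303 mA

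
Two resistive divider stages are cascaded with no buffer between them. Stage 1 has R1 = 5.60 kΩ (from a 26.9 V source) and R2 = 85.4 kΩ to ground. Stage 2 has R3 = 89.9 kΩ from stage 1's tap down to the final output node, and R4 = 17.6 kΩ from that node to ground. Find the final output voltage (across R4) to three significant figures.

V_out ≈ 3.94 V

Stage 2 presents R3+R4 = 107.5 kΩ as a load on stage 1's tap.
Stage 1's lower leg becomes R2‖(R3+R4) = 47.59 kΩ, so V_mid = 26.9 × 47.59/53.19 = 24.07 V.
Stage 2 is itself unloaded: V_out = V_mid × R4/(R3+R4) = 24.07 × 17.6/107.5 = 3.94 V.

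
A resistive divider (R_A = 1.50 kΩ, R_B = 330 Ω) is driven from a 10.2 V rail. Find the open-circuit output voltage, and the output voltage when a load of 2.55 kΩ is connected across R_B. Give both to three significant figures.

Open-circuit: V = 10.2 × 330/(1500 + 330) = 1.84 V.
With the load, R_B becomes R_B‖R_L = 292.2 Ω, so V = 10.2 × 292.2/1792 = 1.66 V.

Unloaded: 1.84 V; loaded: 1.66 V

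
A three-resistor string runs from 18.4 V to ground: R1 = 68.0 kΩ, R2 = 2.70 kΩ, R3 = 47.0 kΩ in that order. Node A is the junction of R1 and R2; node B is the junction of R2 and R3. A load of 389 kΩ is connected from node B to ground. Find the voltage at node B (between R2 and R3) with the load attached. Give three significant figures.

V ≈ 6.85 V

At node B, R3 is in parallel with the load: R3‖R_L = 41.93 kΩ.
Below node A the resistance is R2 + (R3‖R_L) = 44.63 kΩ, so V_A = 18.4 × 44.63/112.6 = 7.291 V.
Then V_B = V_A × (R3‖R_L)/(R2 + R3‖R_L) = 7.291 × 41.93/44.63 = 6.85 V.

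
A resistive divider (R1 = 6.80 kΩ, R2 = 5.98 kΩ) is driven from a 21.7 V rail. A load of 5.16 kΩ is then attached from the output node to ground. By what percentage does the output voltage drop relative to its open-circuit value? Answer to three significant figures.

38.1 %

Unloaded V = 21.7 × 5.98/12.78 = 10.15 V.
Loaded: R2‖R_L = 2.770 kΩ, giving V = 21.7 × 2.770/9.570 = 6.281 V.
Drop = (10.15 − 6.281) / 10.15 = 38.1 %.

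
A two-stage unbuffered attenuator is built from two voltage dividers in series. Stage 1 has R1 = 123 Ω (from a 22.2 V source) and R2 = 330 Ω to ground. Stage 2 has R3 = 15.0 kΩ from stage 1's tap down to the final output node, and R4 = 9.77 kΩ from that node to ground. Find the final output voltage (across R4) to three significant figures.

Stage 2 presents R3+R4 = 24770 Ω as a load on stage 1's tap.
Stage 1's lower leg becomes R2‖(R3+R4) = 325.7 Ω, so V_mid = 22.2 × 325.7/448.7 = 16.11 V.
Stage 2 is itself unloaded: V_out = V_mid × R4/(R3+R4) = 16.11 × 9770/24770 = 6.36 V.

V_out ≈ 6.36 V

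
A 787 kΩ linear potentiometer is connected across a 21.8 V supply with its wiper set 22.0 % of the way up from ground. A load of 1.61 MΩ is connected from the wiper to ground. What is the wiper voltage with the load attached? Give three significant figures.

The wiper splits the pot into (1−α)R = 613.9 kΩ above and αR = 173.1 kΩ below.
Lower section ‖ load = 156.3 kΩ.
V_wiper = 21.8 × 156.3/(613.9 + 156.3) = 4.42 V.

V ≈ 4.42 V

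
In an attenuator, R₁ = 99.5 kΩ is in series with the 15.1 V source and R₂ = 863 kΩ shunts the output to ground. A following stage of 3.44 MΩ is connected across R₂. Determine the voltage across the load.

V_out ≈ 13.2 V

The load sits in parallel with R₂: R₂‖R_L = (863 × 3440) / (863 + 3440) = 689.9 kΩ.
V_out = 15.1 × 689.9 / (99.5 + 689.9) = 15.1 × 689.9/789.4 = 13.2 V.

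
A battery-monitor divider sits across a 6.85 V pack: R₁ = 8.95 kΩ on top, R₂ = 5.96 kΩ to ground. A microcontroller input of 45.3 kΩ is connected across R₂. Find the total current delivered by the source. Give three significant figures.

I ≈ 0.482 mA

R₂‖R_L = 5.267 kΩ, so the source sees R₁ + R₂‖R_L = 14.22 kΩ.
I = 6.85 V / 14.22 kΩ = 0.482 mA.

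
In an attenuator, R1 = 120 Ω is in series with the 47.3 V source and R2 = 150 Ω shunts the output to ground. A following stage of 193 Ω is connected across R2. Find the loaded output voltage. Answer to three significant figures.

The load sits in parallel with R2: R2‖R_L = (150 × 193) / (150 + 193) = 84.40 Ω.
V_out = 47.3 × 84.40 / (120 + 84.40) = 47.3 × 84.40/204.4 = 19.5 V.

V_out ≈ 19.5 V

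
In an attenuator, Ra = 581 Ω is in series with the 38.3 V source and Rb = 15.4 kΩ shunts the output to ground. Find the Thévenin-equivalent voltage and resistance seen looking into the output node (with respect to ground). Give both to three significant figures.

V_th = 36.9 V, R_th = 560 Ω

V_th is the open-circuit tap voltage: 38.3 × 15400/(581 + 15400) = 36.9 V.
With the supply zeroed, Ra and Rb appear in parallel from the tap: R_th = Ra‖Rb = (581 × 15400)/15980 = 560 Ω.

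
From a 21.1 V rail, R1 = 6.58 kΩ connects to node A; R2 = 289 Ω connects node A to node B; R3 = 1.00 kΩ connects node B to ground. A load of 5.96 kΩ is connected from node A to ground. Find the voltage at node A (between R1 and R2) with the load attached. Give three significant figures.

Below node A the series string R2+R3 = 1289 Ω sits in parallel with the 5960 Ω load: 1060 Ω.
V_A = 21.1 × 1060/(6580 + 1060) = 2.93 V.

V ≈ 2.93 V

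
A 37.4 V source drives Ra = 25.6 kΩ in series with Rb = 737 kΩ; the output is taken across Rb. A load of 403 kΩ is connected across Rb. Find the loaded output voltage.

V_out ≈ 34.1 V

The load sits in parallel with Rb: Rb‖R_L = (737 × 403) / (737 + 403) = 260.5 kΩ.
V_out = 37.4 × 260.5 / (25.6 + 260.5) = 37.4 × 260.5/286.1 = 34.1 V.
(Unloaded it would have been 36.1 V.)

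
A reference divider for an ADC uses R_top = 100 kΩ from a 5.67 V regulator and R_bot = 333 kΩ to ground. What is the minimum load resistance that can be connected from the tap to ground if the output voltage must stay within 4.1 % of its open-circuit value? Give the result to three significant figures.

R_L(min) ≈ 1.80 MΩ

Output resistance R_th = R_top‖R_bot = (100 × 333)/433.0 = 76.91 kΩ.
The fractional drop is R_th/(R_th + R_L); requiring this ≤ 0.0410 gives R_L ≥ R_th(1/0.0410 − 1) = 76.91 × 23.39 = 1.80 MΩ.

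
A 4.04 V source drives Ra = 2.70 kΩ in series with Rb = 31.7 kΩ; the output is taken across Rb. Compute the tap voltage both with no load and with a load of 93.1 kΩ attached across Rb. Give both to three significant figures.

Open-circuit: V = 4.04 × 31.7/(2.70 + 31.7) = 3.72 V.
With the load, Rb becomes Rb‖R_L = 23.65 kΩ, so V = 4.04 × 23.65/26.35 = 3.63 V.

Unloaded: 3.72 V; loaded: 3.63 V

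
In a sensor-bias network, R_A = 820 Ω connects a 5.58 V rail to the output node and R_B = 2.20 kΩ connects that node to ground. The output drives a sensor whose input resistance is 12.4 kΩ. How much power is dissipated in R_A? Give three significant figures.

P ≈ 3.53 mW

Total resistance from the source is R_A + (R_B‖R_L) = 2688 Ω, so I = 5.58/2688 Ω = 2.076 mA.
P = I²·R_A = (2.076 mA)² × 820 Ω = 3.53 mW.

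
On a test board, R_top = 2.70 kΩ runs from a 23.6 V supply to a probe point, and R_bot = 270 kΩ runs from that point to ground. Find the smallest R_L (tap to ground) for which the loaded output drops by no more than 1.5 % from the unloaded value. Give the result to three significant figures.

R_L(min) ≈ 176 kΩ

Output resistance R_th = R_top‖R_bot = (2.70 × 270)/272.7 = 2.673 kΩ.
The fractional drop is R_th/(R_th + R_L); requiring this ≤ 0.0150 gives R_L ≥ R_th(1/0.0150 − 1) = 2.673 × 65.67 = 176 kΩ.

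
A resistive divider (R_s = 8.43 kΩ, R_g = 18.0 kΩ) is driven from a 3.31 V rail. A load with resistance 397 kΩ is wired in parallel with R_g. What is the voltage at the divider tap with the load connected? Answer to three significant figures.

V_out ≈ 2.22 V

The load sits in parallel with R_g: R_g‖R_L = (18.0 × 397) / (18.0 + 397) = 17.22 kΩ.
V_out = 3.31 × 17.22 / (8.43 + 17.22) = 3.31 × 17.22/25.65 = 2.22 V.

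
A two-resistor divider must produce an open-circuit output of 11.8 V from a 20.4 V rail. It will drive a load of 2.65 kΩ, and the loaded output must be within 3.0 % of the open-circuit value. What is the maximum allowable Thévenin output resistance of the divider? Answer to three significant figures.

Loading drop = R_th/(R_th + R_L) ≤ 0.0300, so R_th ≤ R_L · ε/(1−ε) = 2.65 kΩ × 0.0300/0.9700 = 82.0 Ω.
(Any R1, R2 with R2/(R1+R2) = 0.578 and R1‖R2 ≤ 82.0 Ω will meet the spec.)

R_th ≤ 82.0 Ω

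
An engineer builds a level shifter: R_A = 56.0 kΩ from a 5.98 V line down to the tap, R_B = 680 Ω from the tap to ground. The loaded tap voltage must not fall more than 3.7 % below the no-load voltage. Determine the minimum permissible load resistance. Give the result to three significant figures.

Output resistance R_th = R_A‖R_B = (56000 × 680)/56680 = 671.8 Ω.
The fractional drop is R_th/(R_th + R_L); requiring this ≤ 0.0370 gives R_L ≥ R_th(1/0.0370 − 1) = 671.8 × 26.03 = 17.5 kΩ.

R_L(min) ≈ 17.5 kΩ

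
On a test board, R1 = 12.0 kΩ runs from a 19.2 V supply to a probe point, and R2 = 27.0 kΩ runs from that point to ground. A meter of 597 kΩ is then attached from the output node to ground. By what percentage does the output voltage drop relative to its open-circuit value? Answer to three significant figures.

1.37 %

The divider's output (Thévenin) resistance is R1‖R2 = 8.308 kΩ.
Fractional drop under load = R_th/(R_th + R_L) = 8.308 / (8.308 + 597) = 0.01372.
So the output falls by 1.37 %.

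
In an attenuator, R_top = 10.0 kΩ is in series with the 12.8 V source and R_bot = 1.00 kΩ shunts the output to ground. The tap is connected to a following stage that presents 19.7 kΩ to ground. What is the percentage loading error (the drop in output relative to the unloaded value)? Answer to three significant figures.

4.41 %

The divider's output (Thévenin) resistance is R_top‖R_bot = 0.9091 kΩ.
Fractional drop under load = R_th/(R_th + R_L) = 0.9091 / (0.9091 + 19.7) = 0.04411.
So the output falls by 4.41 %.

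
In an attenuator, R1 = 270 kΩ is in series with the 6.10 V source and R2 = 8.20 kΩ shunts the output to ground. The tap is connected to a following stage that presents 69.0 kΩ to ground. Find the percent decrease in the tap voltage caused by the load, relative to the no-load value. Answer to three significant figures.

Unloaded V = 6.10 × 8.20/278.2 = 0.17980 V.
Loaded: R2‖R_L = 7.329 kΩ, giving V = 6.10 × 7.329/277.3 = 0.16121 V.
Drop = (0.17980 − 0.16121) / 0.17980 = 10.3 %.

10.3 %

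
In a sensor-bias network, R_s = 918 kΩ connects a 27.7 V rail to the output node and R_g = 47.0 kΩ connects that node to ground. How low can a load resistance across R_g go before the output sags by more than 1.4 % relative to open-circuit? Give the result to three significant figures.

Output resistance R_th = R_s‖R_g = (918 × 47.0)/965.0 = 44.71 kΩ.
The fractional drop is R_th/(R_th + R_L); requiring this ≤ 0.0140 gives R_L ≥ R_th(1/0.0140 − 1) = 44.71 × 70.43 = 3.15 MΩ.

R_L(min) ≈ 3.15 MΩ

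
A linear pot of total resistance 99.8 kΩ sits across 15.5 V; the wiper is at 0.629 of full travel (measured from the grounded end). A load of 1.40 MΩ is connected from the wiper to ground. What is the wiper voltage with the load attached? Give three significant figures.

V ≈ 9.59 V

The wiper splits the pot into (1−α)R = 37.03 kΩ above and αR = 62.77 kΩ below.
Lower section ‖ load = 60.08 kΩ.
V_wiper = 15.5 × 60.08/(37.03 + 60.08) = 9.59 V.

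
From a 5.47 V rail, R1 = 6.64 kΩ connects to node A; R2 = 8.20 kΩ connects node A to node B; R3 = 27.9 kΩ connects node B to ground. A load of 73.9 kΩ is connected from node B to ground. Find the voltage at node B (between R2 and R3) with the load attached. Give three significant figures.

At node B, R3 is in parallel with the load: R3‖R_L = 20.25 kΩ.
Below node A the resistance is R2 + (R3‖R_L) = 28.45 kΩ, so V_A = 5.47 × 28.45/35.09 = 4.435 V.
Then V_B = V_A × (R3‖R_L)/(R2 + R3‖R_L) = 4.435 × 20.25/28.45 = 3.16 V.

V ≈ 3.16 V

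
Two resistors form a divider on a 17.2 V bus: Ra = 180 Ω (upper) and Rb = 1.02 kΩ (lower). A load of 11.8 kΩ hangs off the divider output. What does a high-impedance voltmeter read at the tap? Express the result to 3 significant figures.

V_out ≈ 14.4 V

The load sits in parallel with Rb: Rb‖R_L = (1020 × 11800) / (1020 + 11800) = 938.8 Ω.
V_out = 17.2 × 938.8 / (180 + 938.8) = 17.2 × 938.8/1119 = 14.4 V.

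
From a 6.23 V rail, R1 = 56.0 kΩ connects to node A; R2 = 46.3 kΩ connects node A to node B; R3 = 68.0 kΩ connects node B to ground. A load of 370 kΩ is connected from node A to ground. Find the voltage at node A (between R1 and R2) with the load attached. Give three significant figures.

Below node A the series string R2+R3 = 114.3 kΩ sits in parallel with the 370 kΩ load: 87.32 kΩ.
V_A = 6.23 × 87.32/(56.0 + 87.32) = 3.80 V.

V ≈ 3.80 V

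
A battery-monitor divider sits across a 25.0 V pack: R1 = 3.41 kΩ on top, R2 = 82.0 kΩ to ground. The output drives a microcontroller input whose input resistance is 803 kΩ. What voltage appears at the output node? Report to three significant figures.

The load sits in parallel with R2: R2‖R_L = (82.0 × 803) / (82.0 + 803) = 74.40 kΩ.
V_out = 25.0 × 74.40 / (3.41 + 74.40) = 25.0 × 74.40/77.81 = 23.9 V.

V_out ≈ 23.9 V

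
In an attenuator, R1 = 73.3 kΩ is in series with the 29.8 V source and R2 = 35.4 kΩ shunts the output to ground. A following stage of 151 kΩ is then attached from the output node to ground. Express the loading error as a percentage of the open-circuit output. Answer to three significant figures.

The divider's output (Thévenin) resistance is R1‖R2 = 23.87 kΩ.
Fractional drop under load = R_th/(R_th + R_L) = 23.87 / (23.87 + 151) = 0.1365.
So the output falls by 13.7 %.

13.7 %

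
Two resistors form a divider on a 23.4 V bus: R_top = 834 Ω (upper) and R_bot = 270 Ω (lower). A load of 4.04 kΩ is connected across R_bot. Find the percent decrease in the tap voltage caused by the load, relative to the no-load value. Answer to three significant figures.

The divider's output (Thévenin) resistance is R_top‖R_bot = 204.0 Ω.
Fractional drop under load = R_th/(R_th + R_L) = 204.0 / (204.0 + 4040) = 0.04806.
So the output falls by 4.81 %.

4.81 %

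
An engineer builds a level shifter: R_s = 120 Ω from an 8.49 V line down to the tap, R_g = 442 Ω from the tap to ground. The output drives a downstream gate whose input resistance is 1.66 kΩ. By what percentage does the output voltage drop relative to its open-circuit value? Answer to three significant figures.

The divider's output (Thévenin) resistance is R_s‖R_g = 94.38 Ω.
Fractional drop under load = R_th/(R_th + R_L) = 94.38 / (94.38 + 1660) = 0.05380.
So the output falls by 5.38 %.

5.38 %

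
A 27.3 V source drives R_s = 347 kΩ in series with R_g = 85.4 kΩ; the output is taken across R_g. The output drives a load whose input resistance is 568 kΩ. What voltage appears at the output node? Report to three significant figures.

The load sits in parallel with R_g: R_g‖R_L = (85.4 × 568) / (85.4 + 568) = 74.24 kΩ.
V_out = 27.3 × 74.24 / (347 + 74.24) = 27.3 × 74.24/421.2 = 4.81 V.

V_out ≈ 4.81 V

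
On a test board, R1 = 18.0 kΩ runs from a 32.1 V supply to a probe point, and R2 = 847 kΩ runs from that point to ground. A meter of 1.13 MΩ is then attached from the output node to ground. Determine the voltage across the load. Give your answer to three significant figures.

V_out ≈ 30.9 V

The load sits in parallel with R2: R2‖R_L = (847 × 1130) / (847 + 1130) = 484.1 kΩ.
V_out = 32.1 × 484.1 / (18.0 + 484.1) = 32.1 × 484.1/502.1 = 30.9 V.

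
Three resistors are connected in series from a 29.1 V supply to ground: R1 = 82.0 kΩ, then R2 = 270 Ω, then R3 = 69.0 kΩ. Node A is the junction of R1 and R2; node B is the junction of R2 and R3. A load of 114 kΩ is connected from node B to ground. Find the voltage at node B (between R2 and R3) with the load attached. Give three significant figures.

At node B, R3 is in parallel with the load: R3‖R_L = 42980 Ω.
Below node A the resistance is R2 + (R3‖R_L) = 43250 Ω, so V_A = 29.1 × 43250/125300 = 10.05 V.
Then V_B = V_A × (R3‖R_L)/(R2 + R3‖R_L) = 10.05 × 42980/43250 = 9.99 V.

V ≈ 9.99 V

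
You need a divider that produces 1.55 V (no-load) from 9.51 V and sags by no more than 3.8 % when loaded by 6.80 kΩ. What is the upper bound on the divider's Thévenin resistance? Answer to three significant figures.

R_th ≤ 269 Ω

Loading drop = R_th/(R_th + R_L) ≤ 0.0380, so R_th ≤ R_L · ε/(1−ε) = 6.80 kΩ × 0.0380/0.9620 = 269 Ω.
(Any R1, R2 with R2/(R1+R2) = 0.163 and R1‖R2 ≤ 269 Ω will meet the spec.)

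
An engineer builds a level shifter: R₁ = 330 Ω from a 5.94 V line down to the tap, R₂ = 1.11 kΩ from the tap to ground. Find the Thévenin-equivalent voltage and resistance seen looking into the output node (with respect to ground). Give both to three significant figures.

V_th = 4.58 V, R_th = 254 Ω

V_th is the open-circuit tap voltage: 5.94 × 1110/(330 + 1110) = 4.58 V.
With the supply zeroed, R₁ and R₂ appear in parallel from the tap: R_th = R₁‖R₂ = (330 × 1110)/1440 = 254 Ω.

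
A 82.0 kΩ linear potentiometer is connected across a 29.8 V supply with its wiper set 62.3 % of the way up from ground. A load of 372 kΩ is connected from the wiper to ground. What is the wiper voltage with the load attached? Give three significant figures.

The wiper splits the pot into (1−α)R = 30.91 kΩ above and αR = 51.09 kΩ below.
Lower section ‖ load = 44.92 kΩ.
V_wiper = 29.8 × 44.92/(30.91 + 44.92) = 17.7 V.

V ≈ 17.7 V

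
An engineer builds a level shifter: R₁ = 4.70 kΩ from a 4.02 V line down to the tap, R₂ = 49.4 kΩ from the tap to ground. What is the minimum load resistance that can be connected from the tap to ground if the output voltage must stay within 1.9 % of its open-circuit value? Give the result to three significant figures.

R_L(min) ≈ 222 kΩ

Output resistance R_th = R₁‖R₂ = (4.70 × 49.4)/54.10 = 4.292 kΩ.
The fractional drop is R_th/(R_th + R_L); requiring this ≤ 0.0190 gives R_L ≥ R_th(1/0.0190 − 1) = 4.292 × 51.63 = 222 kΩ.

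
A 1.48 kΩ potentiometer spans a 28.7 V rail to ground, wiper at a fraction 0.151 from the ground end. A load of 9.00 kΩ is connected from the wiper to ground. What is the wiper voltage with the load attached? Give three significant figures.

V ≈ 4.24 V

The wiper splits the pot into (1−α)R = 1257 Ω above and αR = 223.5 Ω below.
Lower section ‖ load = 218.1 Ω.
V_wiper = 28.7 × 218.1/(1257 + 218.1) = 4.24 V.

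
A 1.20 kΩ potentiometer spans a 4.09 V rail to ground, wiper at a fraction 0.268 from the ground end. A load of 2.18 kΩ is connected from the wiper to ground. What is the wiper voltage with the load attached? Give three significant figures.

V ≈ 0.989 V

The wiper splits the pot into (1−α)R = 878.4 Ω above and αR = 321.6 Ω below.
Lower section ‖ load = 280.3 Ω.
V_wiper = 4.09 × 280.3/(878.4 + 280.3) = 0.989 V.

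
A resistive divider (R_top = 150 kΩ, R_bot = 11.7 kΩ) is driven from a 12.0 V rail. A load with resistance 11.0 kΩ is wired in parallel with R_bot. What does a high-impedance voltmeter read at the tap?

V_out ≈ 0.437 V

The load sits in parallel with R_bot: R_bot‖R_L = (11.7 × 11.0) / (11.7 + 11.0) = 5.670 kΩ.
V_out = 12.0 × 5.670 / (150 + 5.670) = 12.0 × 5.670/155.7 = 0.437 V.
(Unloaded it would have been 0.868 V.)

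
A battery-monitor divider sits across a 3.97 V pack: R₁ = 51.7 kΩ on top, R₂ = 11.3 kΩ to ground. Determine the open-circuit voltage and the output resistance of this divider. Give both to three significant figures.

V_th is the open-circuit tap voltage: 3.97 × 11.3/(51.7 + 11.3) = 0.712 V.
With the supply zeroed, R₁ and R₂ appear in parallel from the tap: R_th = R₁‖R₂ = (51.7 × 11.3)/63.00 = 9.27 kΩ.

V_th = 0.712 V, R_th = 9.27 kΩ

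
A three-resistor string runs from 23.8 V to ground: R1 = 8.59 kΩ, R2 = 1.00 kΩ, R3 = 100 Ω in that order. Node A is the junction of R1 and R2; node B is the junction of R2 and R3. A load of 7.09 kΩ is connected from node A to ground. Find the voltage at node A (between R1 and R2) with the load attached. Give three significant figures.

V ≈ 2.38 V

Below node A the series string R2+R3 = 1100 Ω sits in parallel with the 7090 Ω load: 952.3 Ω.
V_A = 23.8 × 952.3/(8590 + 952.3) = 2.38 V.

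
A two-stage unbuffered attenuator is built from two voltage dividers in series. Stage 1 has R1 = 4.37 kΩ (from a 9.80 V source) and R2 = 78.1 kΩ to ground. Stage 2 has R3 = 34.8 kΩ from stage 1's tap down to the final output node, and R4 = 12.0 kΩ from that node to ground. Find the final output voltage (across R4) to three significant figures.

Stage 2 presents R3+R4 = 46.80 kΩ as a load on stage 1's tap.
Stage 1's lower leg becomes R2‖(R3+R4) = 29.26 kΩ, so V_mid = 9.80 × 29.26/33.63 = 8.527 V.
Stage 2 is itself unloaded: V_out = V_mid × R4/(R3+R4) = 8.527 × 12.0/46.80 = 2.19 V.

V_out ≈ 2.19 V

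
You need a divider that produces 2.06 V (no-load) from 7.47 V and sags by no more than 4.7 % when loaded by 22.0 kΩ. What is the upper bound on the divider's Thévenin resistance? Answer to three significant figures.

R_th ≤ 1.08 kΩ

Loading drop = R_th/(R_th + R_L) ≤ 0.0470, so R_th ≤ R_L · ε/(1−ε) = 22.0 kΩ × 0.0470/0.9530 = 1.08 kΩ.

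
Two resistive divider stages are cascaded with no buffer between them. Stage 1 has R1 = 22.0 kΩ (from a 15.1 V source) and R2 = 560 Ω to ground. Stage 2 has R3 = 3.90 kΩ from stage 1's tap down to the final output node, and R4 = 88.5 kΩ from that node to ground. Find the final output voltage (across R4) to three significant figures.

Stage 2 presents R3+R4 = 92400 Ω as a load on stage 1's tap.
Stage 1's lower leg becomes R2‖(R3+R4) = 556.6 Ω, so V_mid = 15.1 × 556.6/22560 = 0.3726 V.
Stage 2 is itself unloaded: V_out = V_mid × R4/(R3+R4) = 0.3726 × 88500/92400 = 0.357 V.

V_out ≈ 0.357 V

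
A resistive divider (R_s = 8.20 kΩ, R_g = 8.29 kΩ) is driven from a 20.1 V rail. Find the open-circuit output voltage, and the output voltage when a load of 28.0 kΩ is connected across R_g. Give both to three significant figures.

Unloaded: 10.1 V; loaded: 8.81 V

Open-circuit: V = 20.1 × 8.29/(8.20 + 8.29) = 10.1 V.
With the load, R_g becomes R_g‖R_L = 6.396 kΩ, so V = 20.1 × 6.396/14.60 = 8.81 V.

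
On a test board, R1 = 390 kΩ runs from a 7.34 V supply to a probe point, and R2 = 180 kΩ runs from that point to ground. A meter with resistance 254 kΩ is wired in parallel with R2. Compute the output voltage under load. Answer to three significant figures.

V_out ≈ 1.56 V

The load sits in parallel with R2: R2‖R_L = (180 × 254) / (180 + 254) = 105.3 kΩ.
V_out = 7.34 × 105.3 / (390 + 105.3) = 7.34 × 105.3/495.3 = 1.56 V.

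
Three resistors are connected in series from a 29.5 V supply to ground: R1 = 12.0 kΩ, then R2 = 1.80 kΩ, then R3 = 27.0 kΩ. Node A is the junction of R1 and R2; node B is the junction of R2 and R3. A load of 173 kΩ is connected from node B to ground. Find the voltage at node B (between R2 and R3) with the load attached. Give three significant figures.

V ≈ 18.5 V

At node B, R3 is in parallel with the load: R3‖R_L = 23.36 kΩ.
Below node A the resistance is R2 + (R3‖R_L) = 25.16 kΩ, so V_A = 29.5 × 25.16/37.16 = 19.97 V.
Then V_B = V_A × (R3‖R_L)/(R2 + R3‖R_L) = 19.97 × 23.36/25.16 = 18.5 V.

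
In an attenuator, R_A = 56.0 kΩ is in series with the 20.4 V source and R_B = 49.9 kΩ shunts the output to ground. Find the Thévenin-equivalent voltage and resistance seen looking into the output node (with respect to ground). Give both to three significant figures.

V_th = 9.61 V, R_th = 26.4 kΩ

V_th is the open-circuit tap voltage: 20.4 × 49.9/(56.0 + 49.9) = 9.61 V.
With the supply zeroed, R_A and R_B appear in parallel from the tap: R_th = R_A‖R_B = (56.0 × 49.9)/105.9 = 26.4 kΩ.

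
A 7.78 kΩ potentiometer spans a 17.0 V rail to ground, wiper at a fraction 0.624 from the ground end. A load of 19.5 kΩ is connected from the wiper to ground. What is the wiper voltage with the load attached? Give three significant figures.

The wiper splits the pot into (1−α)R = 2.925 kΩ above and αR = 4.855 kΩ below.
Lower section ‖ load = 3.887 kΩ.
V_wiper = 17.0 × 3.887/(2.925 + 3.887) = 9.70 V.

V ≈ 9.70 V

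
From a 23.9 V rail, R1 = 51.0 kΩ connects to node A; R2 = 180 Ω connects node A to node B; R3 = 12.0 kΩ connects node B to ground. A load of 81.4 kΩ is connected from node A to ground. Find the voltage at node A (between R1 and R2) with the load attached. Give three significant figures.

Below node A the series string R2+R3 = 12180 Ω sits in parallel with the 81400 Ω load: 10590 Ω.
V_A = 23.9 × 10590/(51000 + 10590) = 4.11 V.

V ≈ 4.11 V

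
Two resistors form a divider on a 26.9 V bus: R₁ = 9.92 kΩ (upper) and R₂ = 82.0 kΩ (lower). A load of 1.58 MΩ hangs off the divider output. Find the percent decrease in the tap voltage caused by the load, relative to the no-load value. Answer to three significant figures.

The divider's output (Thévenin) resistance is R₁‖R₂ = 8.849 kΩ.
Fractional drop under load = R_th/(R_th + R_L) = 8.849 / (8.849 + 1580) = 0.005570.
So the output falls by 0.557 %.

0.557 %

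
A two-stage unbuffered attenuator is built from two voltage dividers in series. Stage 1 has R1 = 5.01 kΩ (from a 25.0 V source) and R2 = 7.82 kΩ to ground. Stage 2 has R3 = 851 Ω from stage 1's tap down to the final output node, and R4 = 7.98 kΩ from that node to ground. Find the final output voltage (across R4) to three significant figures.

Stage 2 presents R3+R4 = 8831 Ω as a load on stage 1's tap.
Stage 1's lower leg becomes R2‖(R3+R4) = 4147 Ω, so V_mid = 25.0 × 4147/9157 = 11.32 V.
Stage 2 is itself unloaded: V_out = V_mid × R4/(R3+R4) = 11.32 × 7980/8831 = 10.2 V.

V_out ≈ 10.2 V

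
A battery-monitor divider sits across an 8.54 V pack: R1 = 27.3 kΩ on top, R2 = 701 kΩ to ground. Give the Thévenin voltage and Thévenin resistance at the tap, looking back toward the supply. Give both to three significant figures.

V_th = 8.22 V, R_th = 26.3 kΩ

V_th is the open-circuit tap voltage: 8.54 × 701/(27.3 + 701) = 8.22 V.
With the supply zeroed, R1 and R2 appear in parallel from the tap: R_th = R1‖R2 = (27.3 × 701)/728.3 = 26.3 kΩ.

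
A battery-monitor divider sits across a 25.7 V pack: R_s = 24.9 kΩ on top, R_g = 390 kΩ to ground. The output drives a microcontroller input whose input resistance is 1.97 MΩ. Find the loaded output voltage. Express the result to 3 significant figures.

V_out ≈ 23.9 V

The load sits in parallel with R_g: R_g‖R_L = (390 × 1970) / (390 + 1970) = 325.6 kΩ.
V_out = 25.7 × 325.6 / (24.9 + 325.6) = 25.7 × 325.6/350.5 = 23.9 V.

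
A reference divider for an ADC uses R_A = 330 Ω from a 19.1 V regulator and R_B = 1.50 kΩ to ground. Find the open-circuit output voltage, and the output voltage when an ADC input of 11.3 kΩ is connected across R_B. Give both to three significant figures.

Open-circuit: V = 19.1 × 1500/(330 + 1500) = 15.7 V.
With the load, R_B becomes R_B‖R_L = 1324 Ω, so V = 19.1 × 1324/1654 = 15.3 V.

Unloaded: 15.7 V; loaded: 15.3 V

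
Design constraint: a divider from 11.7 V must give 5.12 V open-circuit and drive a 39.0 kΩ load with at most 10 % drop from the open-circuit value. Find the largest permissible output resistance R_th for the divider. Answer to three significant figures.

Loading drop = R_th/(R_th + R_L) ≤ 0.100, so R_th ≤ R_L · ε/(1−ε) = 39.0 kΩ × 0.100/0.9000 = 4.33 kΩ.
(Any R1, R2 with R2/(R1+R2) = 0.438 and R1‖R2 ≤ 4.33 kΩ will meet the spec.)

R_th ≤ 4.33 kΩ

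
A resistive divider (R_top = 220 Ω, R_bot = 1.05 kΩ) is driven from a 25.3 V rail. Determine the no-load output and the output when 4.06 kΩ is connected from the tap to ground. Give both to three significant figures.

Unloaded: 20.9 V; loaded: 20.0 V

Open-circuit: V = 25.3 × 1050/(220 + 1050) = 20.9 V.
With the load, R_bot becomes R_bot‖R_L = 834.2 Ω, so V = 25.3 × 834.2/1054 = 20.0 V.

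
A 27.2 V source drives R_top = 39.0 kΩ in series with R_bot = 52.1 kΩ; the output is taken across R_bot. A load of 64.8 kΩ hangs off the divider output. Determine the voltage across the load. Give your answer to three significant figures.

V_out ≈ 11.6 V

The load sits in parallel with R_bot: R_bot‖R_L = (52.1 × 64.8) / (52.1 + 64.8) = 28.88 kΩ.
V_out = 27.2 × 28.88 / (39.0 + 28.88) = 27.2 × 28.88/67.88 = 11.6 V.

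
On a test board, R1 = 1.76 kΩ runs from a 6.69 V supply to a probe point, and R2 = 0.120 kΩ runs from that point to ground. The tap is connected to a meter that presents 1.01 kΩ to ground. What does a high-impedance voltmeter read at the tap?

V_out ≈ 0.384 V

The load sits in parallel with R2: R2‖R_L = (120 × 1010) / (120 + 1010) = 107.3 Ω.
V_out = 6.69 × 107.3 / (1760 + 107.3) = 6.69 × 107.3/1867 = 0.384 V.
(Unloaded it would have been 0.427 V.)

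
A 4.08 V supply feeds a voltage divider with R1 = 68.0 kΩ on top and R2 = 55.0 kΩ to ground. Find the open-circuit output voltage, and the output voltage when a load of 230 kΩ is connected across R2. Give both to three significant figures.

Unloaded: 1.82 V; loaded: 1.61 V

Open-circuit: V = 4.08 × 55.0/(68.0 + 55.0) = 1.82 V.
With the load, R2 becomes R2‖R_L = 44.39 kΩ, so V = 4.08 × 44.39/112.4 = 1.61 V.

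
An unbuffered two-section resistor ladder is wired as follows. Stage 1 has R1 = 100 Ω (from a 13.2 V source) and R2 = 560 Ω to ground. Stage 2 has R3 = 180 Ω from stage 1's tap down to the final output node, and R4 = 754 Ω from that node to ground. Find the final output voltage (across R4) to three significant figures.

Stage 2 presents R3+R4 = 934.0 Ω as a load on stage 1's tap.
Stage 1's lower leg becomes R2‖(R3+R4) = 350.1 Ω, so V_mid = 13.2 × 350.1/450.1 = 10.27 V.
Stage 2 is itself unloaded: V_out = V_mid × R4/(R3+R4) = 10.27 × 754/934.0 = 8.29 V.

V_out ≈ 8.29 V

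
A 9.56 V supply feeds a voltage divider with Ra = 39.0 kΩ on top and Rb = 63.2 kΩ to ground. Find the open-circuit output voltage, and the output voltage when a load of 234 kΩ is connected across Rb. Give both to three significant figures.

Open-circuit: V = 9.56 × 63.2/(39.0 + 63.2) = 5.91 V.
With the load, Rb becomes Rb‖R_L = 49.76 kΩ, so V = 9.56 × 49.76/88.76 = 5.36 V.

Unloaded: 5.91 V; loaded: 5.36 V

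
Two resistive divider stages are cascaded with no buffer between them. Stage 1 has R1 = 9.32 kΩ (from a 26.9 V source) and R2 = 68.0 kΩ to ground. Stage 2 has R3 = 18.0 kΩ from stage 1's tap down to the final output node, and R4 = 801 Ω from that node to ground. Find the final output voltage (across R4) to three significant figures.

Stage 2 presents R3+R4 = 18800 Ω as a load on stage 1's tap.
Stage 1's lower leg becomes R2‖(R3+R4) = 14730 Ω, so V_mid = 26.9 × 14730/24050 = 16.47 V.
Stage 2 is itself unloaded: V_out = V_mid × R4/(R3+R4) = 16.47 × 801/18800 = 0.702 V.

V_out ≈ 0.702 V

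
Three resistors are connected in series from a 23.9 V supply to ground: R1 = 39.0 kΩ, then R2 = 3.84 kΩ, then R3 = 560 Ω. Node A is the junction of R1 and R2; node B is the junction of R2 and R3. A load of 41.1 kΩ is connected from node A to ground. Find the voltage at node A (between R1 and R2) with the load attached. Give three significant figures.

Below node A the series string R2+R3 = 4400 Ω sits in parallel with the 41100 Ω load: 3975 Ω.
V_A = 23.9 × 3975/(39000 + 3975) = 2.21 V.

V ≈ 2.21 V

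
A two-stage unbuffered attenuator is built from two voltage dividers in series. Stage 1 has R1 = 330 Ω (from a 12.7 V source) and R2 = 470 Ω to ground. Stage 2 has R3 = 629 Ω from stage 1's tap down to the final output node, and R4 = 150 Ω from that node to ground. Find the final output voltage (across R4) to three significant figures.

Stage 2 presents R3+R4 = 779.0 Ω as a load on stage 1's tap.
Stage 1's lower leg becomes R2‖(R3+R4) = 293.1 Ω, so V_mid = 12.7 × 293.1/623.1 = 5.974 V.
Stage 2 is itself unloaded: V_out = V_mid × R4/(R3+R4) = 5.974 × 150/779.0 = 1.15 V.

V_out ≈ 1.15 V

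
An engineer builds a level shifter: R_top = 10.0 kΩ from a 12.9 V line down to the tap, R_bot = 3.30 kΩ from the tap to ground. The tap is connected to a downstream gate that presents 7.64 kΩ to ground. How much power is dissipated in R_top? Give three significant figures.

Total resistance from the source is R_top + (R_bot‖R_L) = 12.30 kΩ, so I = 12.9/12.30 kΩ = 1.048 mA.
P = I²·R_top = (1.048 mA)² × 10.0 kΩ = 11.0 mW.

P ≈ 11.0 mW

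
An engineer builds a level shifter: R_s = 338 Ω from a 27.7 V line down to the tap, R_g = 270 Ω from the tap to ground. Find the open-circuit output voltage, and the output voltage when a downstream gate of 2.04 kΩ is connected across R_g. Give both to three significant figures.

Open-circuit: V = 27.7 × 270/(338 + 270) = 12.3 V.
With the load, R_g becomes R_g‖R_L = 238.4 Ω, so V = 27.7 × 238.4/576.4 = 11.5 V.

Unloaded: 12.3 V; loaded: 11.5 V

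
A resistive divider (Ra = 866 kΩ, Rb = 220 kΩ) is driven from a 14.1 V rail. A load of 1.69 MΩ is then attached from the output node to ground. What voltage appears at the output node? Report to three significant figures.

The load sits in parallel with Rb: Rb‖R_L = (220 × 1690) / (220 + 1690) = 194.7 kΩ.
V_out = 14.1 × 194.7 / (866 + 194.7) = 14.1 × 194.7/1061 = 2.59 V.

V_out ≈ 2.59 V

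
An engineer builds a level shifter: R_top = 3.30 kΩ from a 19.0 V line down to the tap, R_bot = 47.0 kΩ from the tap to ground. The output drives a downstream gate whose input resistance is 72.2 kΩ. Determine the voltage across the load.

The load sits in parallel with R_bot: R_bot‖R_L = (47.0 × 72.2) / (47.0 + 72.2) = 28.47 kΩ.
V_out = 19.0 × 28.47 / (3.30 + 28.47) = 19.0 × 28.47/31.77 = 17.0 V.
(Unloaded it would have been 17.8 V.)

V_out ≈ 17.0 V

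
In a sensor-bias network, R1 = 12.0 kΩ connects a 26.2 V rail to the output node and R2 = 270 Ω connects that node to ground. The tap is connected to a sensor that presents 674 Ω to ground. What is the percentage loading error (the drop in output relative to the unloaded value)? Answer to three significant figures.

Unloaded V = 26.2 × 270/12270 = 0.5765 V.
Loaded: R2‖R_L = 192.8 Ω, giving V = 26.2 × 192.8/12190 = 0.4142 V.
Drop = (0.5765 − 0.4142) / 0.5765 = 28.1 %.

28.1 %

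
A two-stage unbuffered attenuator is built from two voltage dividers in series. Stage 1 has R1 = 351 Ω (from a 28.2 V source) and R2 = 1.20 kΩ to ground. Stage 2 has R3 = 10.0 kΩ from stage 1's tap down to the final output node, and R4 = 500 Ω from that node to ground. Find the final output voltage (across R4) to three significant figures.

Stage 2 presents R3+R4 = 10500 Ω as a load on stage 1's tap.
Stage 1's lower leg becomes R2‖(R3+R4) = 1077 Ω, so V_mid = 28.2 × 1077/1428 = 21.27 V.
Stage 2 is itself unloaded: V_out = V_mid × R4/(R3+R4) = 21.27 × 500/10500 = 1.01 V.

V_out ≈ 1.01 V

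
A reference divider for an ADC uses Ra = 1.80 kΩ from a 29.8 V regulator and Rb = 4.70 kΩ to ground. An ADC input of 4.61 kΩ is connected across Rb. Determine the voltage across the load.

The load sits in parallel with Rb: Rb‖R_L = (4.70 × 4.61) / (4.70 + 4.61) = 2.327 kΩ.
V_out = 29.8 × 2.327 / (1.80 + 2.327) = 29.8 × 2.327/4.127 = 16.8 V.

V_out ≈ 16.8 V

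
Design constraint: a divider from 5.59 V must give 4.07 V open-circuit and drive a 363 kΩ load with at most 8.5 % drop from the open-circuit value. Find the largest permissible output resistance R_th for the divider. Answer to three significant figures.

Loading drop = R_th/(R_th + R_L) ≤ 0.0850, so R_th ≤ R_L · ε/(1−ε) = 363 kΩ × 0.0850/0.9150 = 33.7 kΩ.
(Any R1, R2 with R2/(R1+R2) = 0.728 and R1‖R2 ≤ 33.7 kΩ will meet the spec.)

R_th ≤ 33.7 kΩ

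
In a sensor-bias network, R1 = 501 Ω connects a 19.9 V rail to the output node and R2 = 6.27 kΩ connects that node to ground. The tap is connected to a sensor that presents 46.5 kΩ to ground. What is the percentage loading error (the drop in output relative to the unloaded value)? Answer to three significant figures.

0.988 %

The divider's output (Thévenin) resistance is R1‖R2 = 463.9 Ω.
Fractional drop under load = R_th/(R_th + R_L) = 463.9 / (463.9 + 46500) = 0.009878.
So the output falls by 0.988 %.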